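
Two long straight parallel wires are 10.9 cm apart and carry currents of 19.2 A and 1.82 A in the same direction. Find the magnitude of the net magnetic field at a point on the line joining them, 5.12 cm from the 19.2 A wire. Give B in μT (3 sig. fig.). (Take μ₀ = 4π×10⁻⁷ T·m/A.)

B ≈ 68.7 μT

Each long wire gives B = μ₀I/(2πd). Distances are d₁ = 0.0512 m and d₂ = 0.0578 m.
B₁ = 7.50×10⁻⁵ T, B₂ = 6.30×10⁻⁶ T.
Between parallel currents the two contributions point in opposite directions, so they subtract. B = |B₁ − B₂| = |7.50×10⁻⁵ − 6.30×10⁻⁶| = 6.87×10⁻⁵ T.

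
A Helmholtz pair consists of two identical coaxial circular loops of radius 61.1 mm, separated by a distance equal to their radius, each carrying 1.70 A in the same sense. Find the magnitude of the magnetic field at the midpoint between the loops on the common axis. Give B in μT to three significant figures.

B ≈ 25.0 μT

Each loop contributes B = μ₀IR²/[2(R²+z²)^(3/2)] on the axis, with z measured from that loop.
Loop 1 (z = 0.03055 m): B₁ = 1.25×10⁻⁵ T. Loop 2 (z = 0.03055 m): B₂ = 1.25×10⁻⁵ T.
The fields add: B = B₁ + B₂ = 2.50×10⁻⁵ T.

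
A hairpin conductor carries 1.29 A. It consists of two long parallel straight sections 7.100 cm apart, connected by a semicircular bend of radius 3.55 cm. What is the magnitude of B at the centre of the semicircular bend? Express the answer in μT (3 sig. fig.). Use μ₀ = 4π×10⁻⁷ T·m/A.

The semicircular arc contributes B_arc = μ₀I·π/(4πR) = μ₀I/(4R) = 1.14×10⁻⁵ T.
Each semi-infinite lead is at perpendicular distance R = 0.0355 m from the centre, with the perpendicular foot at its near end, so it contributes μ₀I/(4πR); both point the same way, together 7.27×10⁻⁶ T.
Arc and leads all point the same direction: B = 1.14×10⁻⁵ + 7.27×10⁻⁶ = 1.87×10⁻⁵ T.

B ≈ 18.7 μT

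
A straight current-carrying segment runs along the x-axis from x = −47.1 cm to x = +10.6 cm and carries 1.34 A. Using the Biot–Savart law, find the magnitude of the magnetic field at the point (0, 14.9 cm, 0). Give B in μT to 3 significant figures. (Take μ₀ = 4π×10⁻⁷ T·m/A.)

B ≈ 1.38 μT

For a finite straight segment, B = (μ₀I/4πd)(sinθ₁ + sinθ₂), where θ₁, θ₂ are the angles from the perpendicular to each end.
The perpendicular distance is d = 0.149 m; the end-offsets along the wire are a = 0.471 m and b = 0.106 m.
sinθ₁ = 0.471/√(0.471²+0.149²) = 0.9534; sinθ₂ = 0.106/√(0.106²+0.149²) = 0.5797.
B = (4π×10⁻⁷ × 1.34) / (4π × 0.149) × (0.9534 + 0.5797) = 1.38×10⁻⁶ T.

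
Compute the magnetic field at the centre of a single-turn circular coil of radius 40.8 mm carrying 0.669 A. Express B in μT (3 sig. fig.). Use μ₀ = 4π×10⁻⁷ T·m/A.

At the centre of a circular loop the Biot–Savart law gives B = μ₀I/(2R).
B = (4π×10⁻⁷ × 0.669) / (2 × 0.0408) = 1.03×10⁻⁵ T.

B ≈ 10.3 μT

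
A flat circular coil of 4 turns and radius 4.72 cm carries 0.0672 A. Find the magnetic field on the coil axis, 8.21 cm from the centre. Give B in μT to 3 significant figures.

B ≈ 0.443 μT

For an N-turn flat coil, B = Nμ₀IR²/[2(R²+z²)^(3/2)] with R = 0.0472 m, z = 0.0821 m.
B = 4 × 1.11×10⁻⁷ T = 4.43×10⁻⁷ T.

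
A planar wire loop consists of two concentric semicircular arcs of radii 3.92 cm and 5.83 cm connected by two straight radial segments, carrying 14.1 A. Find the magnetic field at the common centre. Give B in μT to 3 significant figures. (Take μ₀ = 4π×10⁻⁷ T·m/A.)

The radial connectors point toward the centre, so dl × r̂ = 0 and they contribute nothing.
Each semicircle gives μ₀I/(4R): inner arc 1.13×10⁻⁴ T, outer arc 7.60×10⁻⁵ T.
The two arcs carry current in opposite angular senses, so their fields oppose: B = |1.13×10⁻⁴ − 7.60×10⁻⁵| = 3.70×10⁻⁵ T.

B ≈ 37.0 μT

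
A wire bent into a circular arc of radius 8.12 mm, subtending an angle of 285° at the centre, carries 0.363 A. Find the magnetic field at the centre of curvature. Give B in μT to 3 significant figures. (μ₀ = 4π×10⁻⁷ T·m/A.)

B ≈ 22.2 μT

The Biot–Savart field of a circular arc at its centre is B = μ₀Iφ/(4πR), with φ = 4.974 rad.
B = (4π×10⁻⁷ × 0.363 × 4.974) / (4π × 0.00812) = 2.22×10⁻⁵ T.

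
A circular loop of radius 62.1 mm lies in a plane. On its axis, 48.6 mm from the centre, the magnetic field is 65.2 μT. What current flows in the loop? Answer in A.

On the axis of a loop, B = μ₀IR²/[2(R²+z²)^(3/2)], so I = 2B(R²+z²)^(3/2)/(μ₀R²).
R² + z² = 0.003856 + 0.002362 = 0.006218 m²; raised to 3/2 gives 4.90×10⁻⁴ m³.
I = 2 × 6.52×10⁻⁵ × 4.90×10⁻⁴ / (1.26×10⁻⁶ × 0.003856) = 13.2 A.

I ≈ 13.2 A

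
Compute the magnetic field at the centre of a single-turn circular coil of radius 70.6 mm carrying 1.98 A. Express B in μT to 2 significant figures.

B ≈ 18 μT

At the centre of a circular loop the Biot–Savart law gives B = μ₀I/(2R).
B = (4π×10⁻⁷ × 1.98) / (2 × 0.0706) = 1.76×10⁻⁵ T.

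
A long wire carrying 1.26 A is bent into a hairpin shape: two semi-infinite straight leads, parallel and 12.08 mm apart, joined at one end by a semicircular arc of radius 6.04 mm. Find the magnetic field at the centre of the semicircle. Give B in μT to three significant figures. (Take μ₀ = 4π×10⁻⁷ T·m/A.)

B ≈ 107 μT

The semicircular arc contributes B_arc = μ₀I·π/(4πR) = μ₀I/(4R) = 6.55×10⁻⁵ T.
Each semi-infinite lead is at perpendicular distance R = 0.00604 m from the centre, with the perpendicular foot at its near end, so it contributes μ₀I/(4πR); both point the same way, together 4.17×10⁻⁵ T.
Arc and leads all point the same direction: B = 6.55×10⁻⁵ + 4.17×10⁻⁵ = 1.07×10⁻⁴ T.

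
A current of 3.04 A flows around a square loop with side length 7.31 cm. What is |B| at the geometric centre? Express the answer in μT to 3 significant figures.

Each side is a finite straight segment at perpendicular distance d = a/(2 tan(π/4)) = 0.03655 m from the centre, with end-angles ±π/4.
One side contributes B₁ = (μ₀I/4πd)·2 sin(π/4) = 1.18×10⁻⁵ T.
All 4 sides add in the same direction: B = 4 × 1.18×10⁻⁵ = 4.71×10⁻⁵ T.

B ≈ 47.1 μT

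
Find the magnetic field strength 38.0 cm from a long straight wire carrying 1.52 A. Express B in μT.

For an infinitely long straight wire, B = μ₀I/(2πd).
B = (4π×10⁻⁷ × 1.52) / (2π × 0.38) = 8.00×10⁻⁷ T.

B ≈ 0.800 μT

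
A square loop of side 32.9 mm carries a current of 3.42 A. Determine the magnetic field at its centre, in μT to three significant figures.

Each side is a finite straight segment at perpendicular distance d = a/(2 tan(π/4)) = 0.01645 m from the centre, with end-angles ±π/4.
One side contributes B₁ = (μ₀I/4πd)·2 sin(π/4) = 2.94×10⁻⁵ T.
All 4 sides add in the same direction: B = 4 × 2.94×10⁻⁵ = 1.18×10⁻⁴ T.

B ≈ 118 μT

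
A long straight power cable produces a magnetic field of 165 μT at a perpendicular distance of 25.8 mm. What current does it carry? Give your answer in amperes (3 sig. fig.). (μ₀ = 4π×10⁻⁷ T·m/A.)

I ≈ 21.3 A

For a long straight wire B = μ₀I/(2πd), so I = 2πdB/μ₀.
I = 2π × 0.0258 × 1.65×10⁻⁴ / (4π×10⁻⁷) = 21.3 A.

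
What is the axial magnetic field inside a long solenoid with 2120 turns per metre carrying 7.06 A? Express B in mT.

B ≈ 18.8 mT

Inside a long solenoid, B = μ₀nI with n = 2120 turns/m.
B = 4π×10⁻⁷ × 2120 × 7.06 = 1.88×10⁻² T.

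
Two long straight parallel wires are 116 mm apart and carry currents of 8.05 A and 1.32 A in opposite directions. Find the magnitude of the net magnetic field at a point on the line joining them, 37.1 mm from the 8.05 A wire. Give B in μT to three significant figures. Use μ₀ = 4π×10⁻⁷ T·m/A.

B ≈ 46.7 μT

Each long wire gives B = μ₀I/(2πd). Distances are d₁ = 0.0371 m and d₂ = 0.0789 m.
B₁ = 4.34×10⁻⁵ T, B₂ = 3.35×10⁻⁶ T.
Between antiparallel currents both contributions point the same way, so they add. B = B₁ + B₂ = 4.34×10⁻⁵ + 3.35×10⁻⁶ = 4.67×10⁻⁵ T.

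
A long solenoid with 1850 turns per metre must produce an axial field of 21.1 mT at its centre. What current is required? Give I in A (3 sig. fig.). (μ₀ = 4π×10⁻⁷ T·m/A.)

I ≈ 9.08 A

Inside a long solenoid B = μ₀nI with n = 1850 m⁻¹, so I = B/(μ₀n).
I = 2.11×10⁻² / (4π×10⁻⁷ × 1850) = 9.08 A.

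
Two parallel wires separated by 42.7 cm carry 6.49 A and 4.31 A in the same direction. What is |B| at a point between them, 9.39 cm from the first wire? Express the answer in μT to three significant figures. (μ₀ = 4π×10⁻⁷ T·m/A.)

B ≈ 11.2 μT

Each long wire gives B = μ₀I/(2πd). Distances are d₁ = 0.0939 m and d₂ = 0.3331 m.
B₁ = 1.38×10⁻⁵ T, B₂ = 2.59×10⁻⁶ T.
Between parallel currents the two contributions point in opposite directions, so they subtract. B = |B₁ − B₂| = |1.38×10⁻⁵ − 2.59×10⁻⁶| = 1.12×10⁻⁵ T.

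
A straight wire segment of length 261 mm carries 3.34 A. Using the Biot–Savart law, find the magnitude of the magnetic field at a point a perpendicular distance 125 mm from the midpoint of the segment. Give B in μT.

For a finite straight segment, B = (μ₀I/4πd)(sinθ₁ + sinθ₂), where θ₁, θ₂ are the angles from the perpendicular to each end.
The perpendicular from the point meets the wire at its midpoint, so each end is L/2 = 0.1305 m away along the wire.
sinθ₁ = 0.1305/√(0.1305²+0.125²) = 0.7222; sinθ₂ = 0.1305/√(0.1305²+0.125²) = 0.7222.
B = (4π×10⁻⁷ × 3.34) / (4π × 0.125) × (0.7222 + 0.7222) = 3.86×10⁻⁶ T.

B ≈ 3.86 μT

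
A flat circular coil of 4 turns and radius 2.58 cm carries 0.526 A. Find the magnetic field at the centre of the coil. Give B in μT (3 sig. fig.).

For an N-turn flat coil, B = Nμ₀I/(2R) with R = 0.0258 m.
B = 4 × 1.28×10⁻⁵ T = 5.12×10⁻⁵ T.

B ≈ 51.2 μT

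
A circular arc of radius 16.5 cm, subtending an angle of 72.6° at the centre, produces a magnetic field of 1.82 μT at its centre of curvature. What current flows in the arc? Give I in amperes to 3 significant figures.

For a circular arc, B = μ₀Iφ/(4πR) with φ in radians; here φ = 1.267 rad.
So I = 4πRB/(μ₀φ) = 4π × 0.165 × 1.82×10⁻⁶ / (4π×10⁻⁷ × 1.267) = 2.37 A.

I ≈ 2.37 A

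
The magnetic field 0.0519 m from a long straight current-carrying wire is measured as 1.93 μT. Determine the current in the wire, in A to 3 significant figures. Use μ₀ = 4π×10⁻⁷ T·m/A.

For a long straight wire B = μ₀I/(2πd), so I = 2πdB/μ₀.
I = 2π × 0.0519 × 1.93×10⁻⁶ / (4π×10⁻⁷) = 0.501 A.

I ≈ 0.501 A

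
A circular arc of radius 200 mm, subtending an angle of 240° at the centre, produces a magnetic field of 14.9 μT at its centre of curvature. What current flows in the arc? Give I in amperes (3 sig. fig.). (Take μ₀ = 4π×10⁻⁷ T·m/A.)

For a circular arc, B = μ₀Iφ/(4πR) with φ in radians; here φ = 4.189 rad.
So I = 4πRB/(μ₀φ) = 4π × 0.2 × 1.49×10⁻⁵ / (4π×10⁻⁷ × 4.189) = 7.11 A.

I ≈ 7.11 A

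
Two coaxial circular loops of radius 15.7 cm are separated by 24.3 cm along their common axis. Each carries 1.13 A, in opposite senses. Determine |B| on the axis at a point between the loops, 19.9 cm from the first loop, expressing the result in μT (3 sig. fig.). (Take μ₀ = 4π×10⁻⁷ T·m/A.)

B ≈ 2.96 μT

Each loop contributes B = μ₀IR²/[2(R²+z²)^(3/2)] on the axis, with z measured from that loop.
Loop 1 (z = 0.199 m): B₁ = 1.07×10⁻⁶ T. Loop 2 (z = 0.044 m): B₂ = 4.04×10⁻⁶ T.
The fields oppose: B = |B₁ − B₂| = 2.96×10⁻⁶ T.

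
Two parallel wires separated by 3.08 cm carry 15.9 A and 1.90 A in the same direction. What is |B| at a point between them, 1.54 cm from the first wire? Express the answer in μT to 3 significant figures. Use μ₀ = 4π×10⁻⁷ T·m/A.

B ≈ 182 μT

Each long wire gives B = μ₀I/(2πd). Distances are d₁ = 0.0154 m and d₂ = 0.0154 m.
B₁ = 2.06×10⁻⁴ T, B₂ = 2.47×10⁻⁵ T.
Between parallel currents the two contributions point in opposite directions, so they subtract. B = |B₁ − B₂| = |2.06×10⁻⁴ − 2.47×10⁻⁵| = 1.82×10⁻⁴ T.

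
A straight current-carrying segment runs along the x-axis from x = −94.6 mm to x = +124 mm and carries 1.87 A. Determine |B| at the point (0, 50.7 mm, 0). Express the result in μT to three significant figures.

For a finite straight segment, B = (μ₀I/4πd)(sinθ₁ + sinθ₂), where θ₁, θ₂ are the angles from the perpendicular to each end.
The perpendicular distance is d = 0.0507 m; the end-offsets along the wire are a = 0.0946 m and b = 0.124 m.
sinθ₁ = 0.0946/√(0.0946²+0.0507²) = 0.8814; sinθ₂ = 0.124/√(0.124²+0.0507²) = 0.9256.
B = (4π×10⁻⁷ × 1.87) / (4π × 0.0507) × (0.8814 + 0.9256) = 6.66×10⁻⁶ T.

B ≈ 6.66 μT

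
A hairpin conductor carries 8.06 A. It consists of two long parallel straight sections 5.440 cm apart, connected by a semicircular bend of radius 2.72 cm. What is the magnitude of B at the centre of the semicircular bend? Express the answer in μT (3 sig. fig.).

The semicircular arc contributes B_arc = μ₀I·π/(4πR) = μ₀I/(4R) = 9.31×10⁻⁵ T.
Each semi-infinite lead is at perpendicular distance R = 0.0272 m from the centre, with the perpendicular foot at its near end, so it contributes μ₀I/(4πR); both point the same way, together 5.93×10⁻⁵ T.
Arc and leads all point the same direction: B = 9.31×10⁻⁵ + 5.93×10⁻⁵ = 1.52×10⁻⁴ T.

B ≈ 152 μT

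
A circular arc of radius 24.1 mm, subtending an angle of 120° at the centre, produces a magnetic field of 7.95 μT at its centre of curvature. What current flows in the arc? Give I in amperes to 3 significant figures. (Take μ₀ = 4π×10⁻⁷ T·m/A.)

For a circular arc, B = μ₀Iφ/(4πR) with φ in radians; here φ = 2.094 rad.
So I = 4πRB/(μ₀φ) = 4π × 0.0241 × 7.95×10⁻⁶ / (4π×10⁻⁷ × 2.094) = 0.915 A.

I ≈ 0.915 A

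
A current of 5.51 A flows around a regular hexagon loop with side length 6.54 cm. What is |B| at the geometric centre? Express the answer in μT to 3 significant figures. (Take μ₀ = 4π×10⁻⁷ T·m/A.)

Each side is a finite straight segment at perpendicular distance d = a/(2 tan(π/6)) = 0.05664 m from the centre, with end-angles ±π/6.
One side contributes B₁ = (μ₀I/4πd)·2 sin(π/6) = 9.73×10⁻⁶ T.
All 6 sides add in the same direction: B = 6 × 9.73×10⁻⁶ = 5.84×10⁻⁵ T.

B ≈ 58.4 μT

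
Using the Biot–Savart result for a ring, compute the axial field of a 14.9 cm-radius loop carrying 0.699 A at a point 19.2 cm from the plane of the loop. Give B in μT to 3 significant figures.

B ≈ 0.679 μT

On the axis of a circular loop, B = μ₀IR² / [2(R²+z²)^(3/2)].
R² + z² = (0.149)² + (0.192)² = 0.05906 m², and (R²+z²)^(3/2) = 1.44×10⁻² m³.
B = (4π×10⁻⁷ × 0.699 × 0.0222) / (2 × 1.44×10⁻²) = 6.79×10⁻⁷ T.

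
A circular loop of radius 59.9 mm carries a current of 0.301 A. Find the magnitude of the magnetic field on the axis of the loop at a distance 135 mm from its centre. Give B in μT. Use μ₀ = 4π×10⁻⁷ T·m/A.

B ≈ 0.211 μT

On the axis of a circular loop, B = μ₀IR² / [2(R²+z²)^(3/2)].
R² + z² = (0.0599)² + (0.135)² = 0.02181 m², and (R²+z²)^(3/2) = 3.22×10⁻³ m³.
B = (4π×10⁻⁷ × 0.301 × 0.003588) / (2 × 3.22×10⁻³) = 2.11×10⁻⁷ T.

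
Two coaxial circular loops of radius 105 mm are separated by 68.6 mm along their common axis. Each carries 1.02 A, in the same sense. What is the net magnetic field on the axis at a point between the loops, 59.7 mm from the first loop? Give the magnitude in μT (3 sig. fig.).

B ≈ 10.0 μT

Each loop contributes B = μ₀IR²/[2(R²+z²)^(3/2)] on the axis, with z measured from that loop.
Loop 1 (z = 0.0597 m): B₁ = 4.01×10⁻⁶ T. Loop 2 (z = 0.0089 m): B₂ = 6.04×10⁻⁶ T.
The fields add: B = B₁ + B₂ = 1.00×10⁻⁵ T.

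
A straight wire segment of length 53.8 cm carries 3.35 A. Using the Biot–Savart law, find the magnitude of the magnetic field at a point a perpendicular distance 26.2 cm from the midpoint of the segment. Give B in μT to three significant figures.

B ≈ 1.83 μT

For a finite straight segment, B = (μ₀I/4πd)(sinθ₁ + sinθ₂), where θ₁, θ₂ are the angles from the perpendicular to each end.
The perpendicular from the point meets the wire at its midpoint, so each end is L/2 = 0.269 m away along the wire.
sinθ₁ = 0.269/√(0.269²+0.262²) = 0.7164; sinθ₂ = 0.269/√(0.269²+0.262²) = 0.7164.
B = (4π×10⁻⁷ × 3.35) / (4π × 0.262) × (0.7164 + 0.7164) = 1.83×10⁻⁶ T.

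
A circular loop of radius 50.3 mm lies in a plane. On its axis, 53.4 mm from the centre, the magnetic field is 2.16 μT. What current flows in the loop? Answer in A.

I ≈ 0.536 A

On the axis of a loop, B = μ₀IR²/[2(R²+z²)^(3/2)], so I = 2B(R²+z²)^(3/2)/(μ₀R²).
R² + z² = 0.00253 + 0.002852 = 0.005382 m²; raised to 3/2 gives 3.95×10⁻⁴ m³.
I = 2 × 2.16×10⁻⁶ × 3.95×10⁻⁴ / (1.26×10⁻⁶ × 0.00253) = 0.536 A.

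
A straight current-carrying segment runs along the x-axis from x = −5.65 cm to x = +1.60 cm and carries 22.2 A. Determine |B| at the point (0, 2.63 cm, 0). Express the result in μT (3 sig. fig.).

B ≈ 120 μT

For a finite straight segment, B = (μ₀I/4πd)(sinθ₁ + sinθ₂), where θ₁, θ₂ are the angles from the perpendicular to each end.
The perpendicular distance is d = 0.0263 m; the end-offsets along the wire are a = 0.0565 m and b = 0.016 m.
sinθ₁ = 0.0565/√(0.0565²+0.0263²) = 0.9066; sinθ₂ = 0.016/√(0.016²+0.0263²) = 0.5197.
B = (4π×10⁻⁷ × 22.2) / (4π × 0.0263) × (0.9066 + 0.5197) = 1.20×10⁻⁴ T.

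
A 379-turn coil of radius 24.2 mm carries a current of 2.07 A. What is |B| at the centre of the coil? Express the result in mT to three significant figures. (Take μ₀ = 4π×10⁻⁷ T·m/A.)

For an N-turn flat coil, B = Nμ₀I/(2R) with R = 0.0242 m.
B = 379 × 5.37×10⁻⁵ T = 2.04×10⁻² T.

B ≈ 20.4 mT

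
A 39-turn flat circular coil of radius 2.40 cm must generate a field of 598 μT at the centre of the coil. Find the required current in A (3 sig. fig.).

For an N-turn coil, B = Nμ₀I/(2R) with R = 0.024 m, so I = 2RB/(Nμ₀) = 2 × 0.024 × 5.98×10⁻⁴ / (39 × 4π×10⁻⁷) = 0.586 A.

I ≈ 0.586 A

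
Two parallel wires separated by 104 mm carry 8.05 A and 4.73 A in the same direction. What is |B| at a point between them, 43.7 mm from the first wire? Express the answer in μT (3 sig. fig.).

B ≈ 21.2 μT

Each long wire gives B = μ₀I/(2πd). Distances are d₁ = 0.0437 m and d₂ = 0.0603 m.
B₁ = 3.68×10⁻⁵ T, B₂ = 1.57×10⁻⁵ T.
Between parallel currents the two contributions point in opposite directions, so they subtract. B = |B₁ − B₂| = |3.68×10⁻⁵ − 1.57×10⁻⁵| = 2.12×10⁻⁵ T.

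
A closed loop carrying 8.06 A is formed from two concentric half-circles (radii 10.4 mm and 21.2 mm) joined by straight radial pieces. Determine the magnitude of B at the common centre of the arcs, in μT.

B ≈ 124 μT

The radial connectors point toward the centre, so dl × r̂ = 0 and they contribute nothing.
Each semicircle gives μ₀I/(4R): inner arc 2.43×10⁻⁴ T, outer arc 1.19×10⁻⁴ T.
The two arcs carry current in opposite angular senses, so their fields oppose: B = |2.43×10⁻⁴ − 1.19×10⁻⁴| = 1.24×10⁻⁴ T.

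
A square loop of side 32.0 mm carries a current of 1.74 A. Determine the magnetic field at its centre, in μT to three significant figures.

Each side is a finite straight segment at perpendicular distance d = a/(2 tan(π/4)) = 0.016 m from the centre, with end-angles ±π/4.
One side contributes B₁ = (μ₀I/4πd)·2 sin(π/4) = 1.54×10⁻⁵ T.
All 4 sides add in the same direction: B = 4 × 1.54×10⁻⁵ = 6.15×10⁻⁵ T.

B ≈ 61.5 μT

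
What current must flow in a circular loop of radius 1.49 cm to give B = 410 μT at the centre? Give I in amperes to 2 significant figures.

I ≈ 9.7 A

At the centre of a circular loop B = μ₀I/(2R), so I = 2RB/μ₀.
With R = 0.0149 m, I = 2 × 0.0149 × 4.10×10⁻⁴ / (4π×10⁻⁷) = 9.72 A.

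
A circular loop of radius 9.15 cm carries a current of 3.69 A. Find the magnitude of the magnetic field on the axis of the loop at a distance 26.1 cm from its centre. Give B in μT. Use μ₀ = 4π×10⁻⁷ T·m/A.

B ≈ 0.918 μT

On the axis of a circular loop, B = μ₀IR² / [2(R²+z²)^(3/2)].
R² + z² = (0.0915)² + (0.261)² = 0.07649 m², and (R²+z²)^(3/2) = 2.12×10⁻² m³.
B = (4π×10⁻⁷ × 3.69 × 0.008372) / (2 × 2.12×10⁻²) = 9.18×10⁻⁷ T.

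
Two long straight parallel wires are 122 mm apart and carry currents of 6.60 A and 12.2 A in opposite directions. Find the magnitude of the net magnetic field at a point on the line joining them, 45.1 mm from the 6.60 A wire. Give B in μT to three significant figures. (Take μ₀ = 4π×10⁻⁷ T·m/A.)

Each long wire gives B = μ₀I/(2πd). Distances are d₁ = 0.0451 m and d₂ = 0.0769 m.
B₁ = 2.93×10⁻⁵ T, B₂ = 3.17×10⁻⁵ T.
Between antiparallel currents both contributions point the same way, so they add. B = B₁ + B₂ = 2.93×10⁻⁵ + 3.17×10⁻⁵ = 6.10×10⁻⁵ T.

B ≈ 61.0 μT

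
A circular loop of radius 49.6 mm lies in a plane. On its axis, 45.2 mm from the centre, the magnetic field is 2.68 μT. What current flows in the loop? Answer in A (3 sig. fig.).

I ≈ 0.524 A

On the axis of a loop, B = μ₀IR²/[2(R²+z²)^(3/2)], so I = 2B(R²+z²)^(3/2)/(μ₀R²).
R² + z² = 0.00246 + 0.002043 = 0.004503 m²; raised to 3/2 gives 3.02×10⁻⁴ m³.
I = 2 × 2.68×10⁻⁶ × 3.02×10⁻⁴ / (1.26×10⁻⁶ × 0.00246) = 0.524 A.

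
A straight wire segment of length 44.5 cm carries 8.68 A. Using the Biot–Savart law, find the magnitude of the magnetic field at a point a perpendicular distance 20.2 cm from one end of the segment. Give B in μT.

For a finite straight segment, B = (μ₀I/4πd)(sinθ₁ + sinθ₂), where θ₁, θ₂ are the angles from the perpendicular to each end.
The perpendicular foot is at one end, so the two end-offsets along the wire are 0 and L = 0.445 m.
sinθ₁ = 0/√(0²+0.202²) = 0.0000; sinθ₂ = 0.445/√(0.445²+0.202²) = 0.9106.
B = (4π×10⁻⁷ × 8.68) / (4π × 0.202) × (0.0000 + 0.9106) = 3.91×10⁻⁶ T.

B ≈ 3.91 μT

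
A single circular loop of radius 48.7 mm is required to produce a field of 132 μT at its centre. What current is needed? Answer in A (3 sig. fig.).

At the centre of a circular loop B = μ₀I/(2R), so I = 2RB/μ₀.
With R = 0.0487 m, I = 2 × 0.0487 × 1.32×10⁻⁴ / (4π×10⁻⁷) = 10.2 A.

I ≈ 10.2 A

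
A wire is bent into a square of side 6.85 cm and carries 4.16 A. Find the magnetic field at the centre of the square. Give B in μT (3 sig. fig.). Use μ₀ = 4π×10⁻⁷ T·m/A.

Each side is a finite straight segment at perpendicular distance d = a/(2 tan(π/4)) = 0.03425 m from the centre, with end-angles ±π/4.
One side contributes B₁ = (μ₀I/4πd)·2 sin(π/4) = 1.72×10⁻⁵ T.
All 4 sides add in the same direction: B = 4 × 1.72×10⁻⁵ = 6.87×10⁻⁵ T.

B ≈ 68.7 μT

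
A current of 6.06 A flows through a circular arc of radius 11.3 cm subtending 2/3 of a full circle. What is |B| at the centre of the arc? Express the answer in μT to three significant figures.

The Biot–Savart field of a circular arc at its centre is B = μ₀Iφ/(4πR), with φ = 4.189 rad.
B = (4π×10⁻⁷ × 6.06 × 4.189) / (4π × 0.113) = 2.25×10⁻⁵ T.

B ≈ 22.5 μT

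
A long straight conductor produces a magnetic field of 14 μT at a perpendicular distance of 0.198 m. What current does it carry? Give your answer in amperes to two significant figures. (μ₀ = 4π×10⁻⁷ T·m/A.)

I ≈ 14 A

For a long straight wire B = μ₀I/(2πd), so I = 2πdB/μ₀.
I = 2π × 0.198 × 1.40×10⁻⁵ / (4π×10⁻⁷) = 13.9 A.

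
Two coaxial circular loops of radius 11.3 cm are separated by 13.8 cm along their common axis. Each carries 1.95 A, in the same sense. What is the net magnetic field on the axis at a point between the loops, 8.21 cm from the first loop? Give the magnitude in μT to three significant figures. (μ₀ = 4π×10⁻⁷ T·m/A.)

Each loop contributes B = μ₀IR²/[2(R²+z²)^(3/2)] on the axis, with z measured from that loop.
Loop 1 (z = 0.0821 m): B₁ = 5.74×10⁻⁶ T. Loop 2 (z = 0.0559 m): B₂ = 7.81×10⁻⁶ T.
The fields add: B = B₁ + B₂ = 1.35×10⁻⁵ T.

B ≈ 13.5 μT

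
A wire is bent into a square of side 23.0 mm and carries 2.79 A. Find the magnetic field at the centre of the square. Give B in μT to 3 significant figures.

B ≈ 137 μT

Each side is a finite straight segment at perpendicular distance d = a/(2 tan(π/4)) = 0.0115 m from the centre, with end-angles ±π/4.
One side contributes B₁ = (μ₀I/4πd)·2 sin(π/4) = 3.43×10⁻⁵ T.
All 4 sides add in the same direction: B = 4 × 3.43×10⁻⁵ = 1.37×10⁻⁴ T.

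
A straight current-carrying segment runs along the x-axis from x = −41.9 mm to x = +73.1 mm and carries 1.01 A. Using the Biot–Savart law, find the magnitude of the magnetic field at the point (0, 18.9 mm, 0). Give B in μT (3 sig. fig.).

B ≈ 10.0 μT

For a finite straight segment, B = (μ₀I/4πd)(sinθ₁ + sinθ₂), where θ₁, θ₂ are the angles from the perpendicular to each end.
The perpendicular distance is d = 0.0189 m; the end-offsets along the wire are a = 0.0419 m and b = 0.0731 m.
sinθ₁ = 0.0419/√(0.0419²+0.0189²) = 0.9116; sinθ₂ = 0.0731/√(0.0731²+0.0189²) = 0.9682.
B = (4π×10⁻⁷ × 1.01) / (4π × 0.0189) × (0.9116 + 0.9682) = 1.00×10⁻⁵ T.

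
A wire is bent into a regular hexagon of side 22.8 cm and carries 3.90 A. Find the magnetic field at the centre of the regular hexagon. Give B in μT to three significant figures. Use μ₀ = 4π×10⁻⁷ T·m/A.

Each side is a finite straight segment at perpendicular distance d = a/(2 tan(π/6)) = 0.1975 m from the centre, with end-angles ±π/6.
One side contributes B₁ = (μ₀I/4πd)·2 sin(π/6) = 1.98×10⁻⁶ T.
All 6 sides add in the same direction: B = 6 × 1.98×10⁻⁶ = 1.19×10⁻⁵ T.

B ≈ 11.9 μT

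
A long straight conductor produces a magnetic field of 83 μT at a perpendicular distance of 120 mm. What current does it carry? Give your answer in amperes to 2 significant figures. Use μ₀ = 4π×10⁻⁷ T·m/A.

I ≈ 50 A

For a long straight wire B = μ₀I/(2πd), so I = 2πdB/μ₀.
I = 2π × 0.12 × 8.30×10⁻⁵ / (4π×10⁻⁷) = 49.8 A.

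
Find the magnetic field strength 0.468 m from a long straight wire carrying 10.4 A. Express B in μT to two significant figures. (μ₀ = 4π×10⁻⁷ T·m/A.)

B ≈ 4.4 μT

For an infinitely long straight wire, B = μ₀I/(2πd).
B = (4π×10⁻⁷ × 10.4) / (2π × 0.468) = 4.44×10⁻⁶ T.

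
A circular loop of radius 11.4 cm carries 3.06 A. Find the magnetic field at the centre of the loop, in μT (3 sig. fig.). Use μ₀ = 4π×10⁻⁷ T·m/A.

At the centre of a circular loop the Biot–Savart law gives B = μ₀I/(2R).
B = (4π×10⁻⁷ × 3.06) / (2 × 0.114) = 1.69×10⁻⁵ T.

B ≈ 16.9 μT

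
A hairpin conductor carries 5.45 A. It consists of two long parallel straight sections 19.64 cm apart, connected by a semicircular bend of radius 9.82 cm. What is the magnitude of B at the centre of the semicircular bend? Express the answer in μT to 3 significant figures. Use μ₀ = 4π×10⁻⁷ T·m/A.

The semicircular arc contributes B_arc = μ₀I·π/(4πR) = μ₀I/(4R) = 1.74×10⁻⁵ T.
Each semi-infinite lead is at perpendicular distance R = 0.0982 m from the centre, with the perpendicular foot at its near end, so it contributes μ₀I/(4πR); both point the same way, together 1.11×10⁻⁵ T.
Arc and leads all point the same direction: B = 1.74×10⁻⁵ + 1.11×10⁻⁵ = 2.85×10⁻⁵ T.

B ≈ 28.5 μT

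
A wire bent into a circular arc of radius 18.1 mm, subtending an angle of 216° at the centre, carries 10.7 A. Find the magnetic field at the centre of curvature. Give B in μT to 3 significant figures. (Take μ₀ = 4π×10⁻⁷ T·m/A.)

The Biot–Savart field of a circular arc at its centre is B = μ₀Iφ/(4πR), with φ = 3.77 rad.
B = (4π×10⁻⁷ × 10.7 × 3.77) / (4π × 0.0181) = 2.23×10⁻⁴ T.

B ≈ 223 μT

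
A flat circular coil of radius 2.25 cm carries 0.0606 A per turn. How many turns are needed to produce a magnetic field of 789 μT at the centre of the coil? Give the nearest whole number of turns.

N = 466

For an N-turn coil, B = Nμ₀I/(2R). A single turn gives B₁ = 1.69×10⁻⁶ T with R = 0.0225 m.
N = B/B₁ = 7.89×10⁻⁴ / 1.69×10⁻⁶ = 466.24.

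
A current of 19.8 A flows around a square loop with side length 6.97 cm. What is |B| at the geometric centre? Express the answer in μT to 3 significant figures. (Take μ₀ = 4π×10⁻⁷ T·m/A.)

B ≈ 321 μT

Each side is a finite straight segment at perpendicular distance d = a/(2 tan(π/4)) = 0.03485 m from the centre, with end-angles ±π/4.
One side contributes B₁ = (μ₀I/4πd)·2 sin(π/4) = 8.03×10⁻⁵ T.
All 4 sides add in the same direction: B = 4 × 8.03×10⁻⁵ = 3.21×10⁻⁴ T.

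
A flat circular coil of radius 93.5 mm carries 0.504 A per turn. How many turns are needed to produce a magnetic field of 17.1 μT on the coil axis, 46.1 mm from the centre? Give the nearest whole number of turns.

N = 7

For an N-turn coil, B = Nμ₀IR²/[2(R²+z²)^(3/2)]. A single turn gives B₁ = 2.44×10⁻⁶ T with R = 0.0935 m, z = 0.0461 m.
N = B/B₁ = 1.71×10⁻⁵ / 2.44×10⁻⁶ = 7.00.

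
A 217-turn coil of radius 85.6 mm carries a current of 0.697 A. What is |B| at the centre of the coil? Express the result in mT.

B ≈ 1.11 mT

For an N-turn flat coil, B = Nμ₀I/(2R) with R = 0.0856 m.
B = 217 × 5.12×10⁻⁶ T = 1.11×10⁻³ T.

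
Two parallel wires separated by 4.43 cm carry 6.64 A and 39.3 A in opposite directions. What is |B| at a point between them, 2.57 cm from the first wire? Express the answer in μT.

Each long wire gives B = μ₀I/(2πd). Distances are d₁ = 0.0257 m and d₂ = 0.0186 m.
B₁ = 5.17×10⁻⁵ T, B₂ = 4.23×10⁻⁴ T.
Between antiparallel currents both contributions point the same way, so they add. B = B₁ + B₂ = 5.17×10⁻⁵ + 4.23×10⁻⁴ = 4.74×10⁻⁴ T.

B ≈ 474 μT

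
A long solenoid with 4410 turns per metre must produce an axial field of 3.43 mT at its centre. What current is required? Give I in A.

I ≈ 0.619 A

Inside a long solenoid B = μ₀nI with n = 4410 m⁻¹, so I = B/(μ₀n).
I = 3.43×10⁻³ / (4π×10⁻⁷ × 4410) = 0.619 A.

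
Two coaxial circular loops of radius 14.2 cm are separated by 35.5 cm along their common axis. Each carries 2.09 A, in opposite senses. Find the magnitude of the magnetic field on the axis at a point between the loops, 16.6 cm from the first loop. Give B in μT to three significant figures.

B ≈ 0.536 μT

Each loop contributes B = μ₀IR²/[2(R²+z²)^(3/2)] on the axis, with z measured from that loop.
Loop 1 (z = 0.166 m): B₁ = 2.54×10⁻⁶ T. Loop 2 (z = 0.189 m): B₂ = 2.00×10⁻⁶ T.
The fields oppose: B = |B₁ − B₂| = 5.36×10⁻⁷ T.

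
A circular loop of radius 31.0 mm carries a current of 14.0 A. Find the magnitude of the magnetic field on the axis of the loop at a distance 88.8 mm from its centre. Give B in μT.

On the axis of a circular loop, B = μ₀IR² / [2(R²+z²)^(3/2)].
R² + z² = (0.031)² + (0.0888)² = 0.008846 m², and (R²+z²)^(3/2) = 8.32×10⁻⁴ m³.
B = (4π×10⁻⁷ × 14.0 × 0.000961) / (2 × 8.32×10⁻⁴) = 1.02×10⁻⁵ T.

B ≈ 10.2 μT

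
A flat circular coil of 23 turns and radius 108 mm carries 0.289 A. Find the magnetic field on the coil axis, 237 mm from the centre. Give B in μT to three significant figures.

For an N-turn flat coil, B = Nμ₀IR²/[2(R²+z²)^(3/2)] with R = 0.108 m, z = 0.237 m.
B = 23 × 1.20×10⁻⁷ T = 2.76×10⁻⁶ T.

B ≈ 2.76 μT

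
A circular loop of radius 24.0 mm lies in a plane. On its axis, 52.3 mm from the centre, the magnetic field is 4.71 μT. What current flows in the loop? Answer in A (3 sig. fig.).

I ≈ 2.48 A

On the axis of a loop, B = μ₀IR²/[2(R²+z²)^(3/2)], so I = 2B(R²+z²)^(3/2)/(μ₀R²).
R² + z² = 0.000576 + 0.002735 = 0.003311 m²; raised to 3/2 gives 1.91×10⁻⁴ m³.
I = 2 × 4.71×10⁻⁶ × 1.91×10⁻⁴ / (1.26×10⁻⁶ × 0.000576) = 2.48 A.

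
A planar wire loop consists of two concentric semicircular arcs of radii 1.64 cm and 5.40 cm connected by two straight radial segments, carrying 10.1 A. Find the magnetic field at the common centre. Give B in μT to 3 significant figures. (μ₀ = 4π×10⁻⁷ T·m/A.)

B ≈ 135 μT

The radial connectors point toward the centre, so dl × r̂ = 0 and they contribute nothing.
Each semicircle gives μ₀I/(4R): inner arc 1.93×10⁻⁴ T, outer arc 5.88×10⁻⁵ T.
The two arcs carry current in opposite angular senses, so their fields oppose: B = |1.93×10⁻⁴ − 5.88×10⁻⁵| = 1.35×10⁻⁴ T.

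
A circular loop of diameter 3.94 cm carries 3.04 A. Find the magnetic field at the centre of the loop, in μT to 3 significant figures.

B ≈ 97.0 μT

At the centre of a circular loop the Biot–Savart law gives B = μ₀I/(2R) (so R = 0.0197 m).
B = (4π×10⁻⁷ × 3.04) / (2 × 0.0197) = 9.70×10⁻⁵ T.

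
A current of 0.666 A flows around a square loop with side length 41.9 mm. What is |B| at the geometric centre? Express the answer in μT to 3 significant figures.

Each side is a finite straight segment at perpendicular distance d = a/(2 tan(π/4)) = 0.02095 m from the centre, with end-angles ±π/4.
One side contributes B₁ = (μ₀I/4πd)·2 sin(π/4) = 4.50×10⁻⁶ T.
All 4 sides add in the same direction: B = 4 × 4.50×10⁻⁶ = 1.80×10⁻⁵ T.

B ≈ 18.0 μT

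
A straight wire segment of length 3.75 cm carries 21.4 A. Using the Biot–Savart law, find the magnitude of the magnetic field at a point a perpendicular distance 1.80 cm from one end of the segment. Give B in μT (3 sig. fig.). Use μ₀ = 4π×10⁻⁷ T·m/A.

For a finite straight segment, B = (μ₀I/4πd)(sinθ₁ + sinθ₂), where θ₁, θ₂ are the angles from the perpendicular to each end.
The perpendicular foot is at one end, so the two end-offsets along the wire are 0 and L = 0.0375 m.
sinθ₁ = 0/√(0²+0.018²) = 0.0000; sinθ₂ = 0.0375/√(0.0375²+0.018²) = 0.9015.
B = (4π×10⁻⁷ × 21.4) / (4π × 0.018) × (0.0000 + 0.9015) = 1.07×10⁻⁴ T.

B ≈ 107 μT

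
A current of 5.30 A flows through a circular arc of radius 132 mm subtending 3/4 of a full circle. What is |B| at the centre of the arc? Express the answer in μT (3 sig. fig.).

The Biot–Savart field of a circular arc at its centre is B = μ₀Iφ/(4πR), with φ = 4.712 rad.
B = (4π×10⁻⁷ × 5.30 × 4.712) / (4π × 0.132) = 1.89×10⁻⁵ T.

B ≈ 18.9 μT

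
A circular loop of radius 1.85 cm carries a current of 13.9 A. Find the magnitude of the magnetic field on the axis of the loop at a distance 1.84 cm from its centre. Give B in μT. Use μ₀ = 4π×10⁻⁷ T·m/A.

On the axis of a circular loop, B = μ₀IR² / [2(R²+z²)^(3/2)].
R² + z² = (0.0185)² + (0.0184)² = 0.0006808 m², and (R²+z²)^(3/2) = 1.78×10⁻⁵ m³.
B = (4π×10⁻⁷ × 13.9 × 0.0003423) / (2 × 1.78×10⁻⁵) = 1.68×10⁻⁴ T.

B ≈ 168 μT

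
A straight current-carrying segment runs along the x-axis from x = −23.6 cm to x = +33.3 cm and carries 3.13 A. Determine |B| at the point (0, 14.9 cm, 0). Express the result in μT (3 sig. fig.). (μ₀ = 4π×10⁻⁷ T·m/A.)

For a finite straight segment, B = (μ₀I/4πd)(sinθ₁ + sinθ₂), where θ₁, θ₂ are the angles from the perpendicular to each end.
The perpendicular distance is d = 0.149 m; the end-offsets along the wire are a = 0.236 m and b = 0.333 m.
sinθ₁ = 0.236/√(0.236²+0.149²) = 0.8456; sinθ₂ = 0.333/√(0.333²+0.149²) = 0.9128.
B = (4π×10⁻⁷ × 3.13) / (4π × 0.149) × (0.8456 + 0.9128) = 3.69×10⁻⁶ T.

B ≈ 3.69 μT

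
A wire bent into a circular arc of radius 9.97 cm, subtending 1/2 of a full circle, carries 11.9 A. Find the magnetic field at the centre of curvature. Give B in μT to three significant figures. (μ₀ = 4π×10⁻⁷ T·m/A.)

The Biot–Savart field of a circular arc at its centre is B = μ₀Iφ/(4πR), with φ = 3.142 rad.
B = (4π×10⁻⁷ × 11.9 × 3.142) / (4π × 0.0997) = 3.75×10⁻⁵ T.

B ≈ 37.5 μT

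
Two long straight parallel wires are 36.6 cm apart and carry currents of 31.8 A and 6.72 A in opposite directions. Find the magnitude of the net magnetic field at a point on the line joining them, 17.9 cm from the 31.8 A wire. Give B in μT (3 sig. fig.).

B ≈ 42.7 μT

Each long wire gives B = μ₀I/(2πd). Distances are d₁ = 0.179 m and d₂ = 0.187 m.
B₁ = 3.55×10⁻⁵ T, B₂ = 7.19×10⁻⁶ T.
Between antiparallel currents both contributions point the same way, so they add. B = B₁ + B₂ = 3.55×10⁻⁵ + 7.19×10⁻⁶ = 4.27×10⁻⁵ T.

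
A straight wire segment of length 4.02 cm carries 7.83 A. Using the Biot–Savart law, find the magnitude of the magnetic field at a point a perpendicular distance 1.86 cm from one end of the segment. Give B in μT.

B ≈ 38.2 μT

For a finite straight segment, B = (μ₀I/4πd)(sinθ₁ + sinθ₂), where θ₁, θ₂ are the angles from the perpendicular to each end.
The perpendicular foot is at one end, so the two end-offsets along the wire are 0 and L = 0.0402 m.
sinθ₁ = 0/√(0²+0.0186²) = 0.0000; sinθ₂ = 0.0402/√(0.0402²+0.0186²) = 0.9076.
B = (4π×10⁻⁷ × 7.83) / (4π × 0.0186) × (0.0000 + 0.9076) = 3.82×10⁻⁵ T.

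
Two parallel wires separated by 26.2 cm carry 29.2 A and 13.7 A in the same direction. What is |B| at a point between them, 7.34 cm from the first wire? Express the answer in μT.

Each long wire gives B = μ₀I/(2πd). Distances are d₁ = 0.0734 m and d₂ = 0.1886 m.
B₁ = 7.96×10⁻⁵ T, B₂ = 1.45×10⁻⁵ T.
Between parallel currents the two contributions point in opposite directions, so they subtract. B = |B₁ − B₂| = |7.96×10⁻⁵ − 1.45×10⁻⁵| = 6.50×10⁻⁵ T.

B ≈ 65.0 μT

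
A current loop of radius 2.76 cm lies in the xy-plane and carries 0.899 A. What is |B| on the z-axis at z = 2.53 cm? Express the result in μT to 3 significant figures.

B ≈ 8.20 μT

On the axis of a circular loop, B = μ₀IR² / [2(R²+z²)^(3/2)].
R² + z² = (0.0276)² + (0.0253)² = 0.001402 m², and (R²+z²)^(3/2) = 5.25×10⁻⁵ m³.
B = (4π×10⁻⁷ × 0.899 × 0.0007618) / (2 × 5.25×10⁻⁵) = 8.20×10⁻⁶ T.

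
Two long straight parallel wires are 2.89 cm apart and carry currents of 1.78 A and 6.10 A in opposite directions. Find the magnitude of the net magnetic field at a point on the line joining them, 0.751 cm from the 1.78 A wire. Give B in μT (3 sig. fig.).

B ≈ 104 μT

Each long wire gives B = μ₀I/(2πd). Distances are d₁ = 0.00751 m and d₂ = 0.02139 m.
B₁ = 4.74×10⁻⁵ T, B₂ = 5.70×10⁻⁵ T.
Between antiparallel currents both contributions point the same way, so they add. B = B₁ + B₂ = 4.74×10⁻⁵ + 5.70×10⁻⁵ = 1.04×10⁻⁴ T.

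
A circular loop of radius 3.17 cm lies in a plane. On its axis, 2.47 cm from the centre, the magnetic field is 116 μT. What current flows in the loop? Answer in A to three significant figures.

On the axis of a loop, B = μ₀IR²/[2(R²+z²)^(3/2)], so I = 2B(R²+z²)^(3/2)/(μ₀R²).
R² + z² = 0.001005 + 0.0006101 = 0.001615 m²; raised to 3/2 gives 6.49×10⁻⁵ m³.
I = 2 × 1.16×10⁻⁴ × 6.49×10⁻⁵ / (1.26×10⁻⁶ × 0.001005) = 11.9 A.

I ≈ 11.9 A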